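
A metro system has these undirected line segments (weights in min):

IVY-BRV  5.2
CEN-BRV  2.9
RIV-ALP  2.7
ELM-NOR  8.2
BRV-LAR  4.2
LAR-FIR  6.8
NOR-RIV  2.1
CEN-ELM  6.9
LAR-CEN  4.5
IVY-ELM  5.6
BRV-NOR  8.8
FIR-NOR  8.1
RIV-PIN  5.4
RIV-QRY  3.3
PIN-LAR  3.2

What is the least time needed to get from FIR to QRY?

Shortest distances from FIR:
FIR: 0
LAR: 6.8  (via FIR)
NOR: 8.1  (via FIR)
PIN: 10  (via LAR)
RIV: 10.2  (via NOR)
BRV: 11  (via LAR)
CEN: 11.3  (via LAR)
ALP: 12.9  (via RIV)
QRY: 13.5  (via RIV)
Shortest route: FIR → NOR → RIV → QRY = 13.5 min.

13.5 min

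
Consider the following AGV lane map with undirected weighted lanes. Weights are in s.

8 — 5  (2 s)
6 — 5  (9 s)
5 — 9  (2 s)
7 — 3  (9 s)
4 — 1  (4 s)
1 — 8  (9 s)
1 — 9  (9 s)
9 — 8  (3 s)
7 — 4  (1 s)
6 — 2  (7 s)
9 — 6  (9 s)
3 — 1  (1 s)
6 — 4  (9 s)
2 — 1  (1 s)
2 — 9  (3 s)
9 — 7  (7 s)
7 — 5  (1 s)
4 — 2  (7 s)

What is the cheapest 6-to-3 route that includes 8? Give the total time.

19 s

Shortest 6→8: 6 → 5 → 8 = 11
Shortest 8→3: 8 → 9 → 2 → 1 → 3 = 8
Total via 8: 11 + 8 = 19 s.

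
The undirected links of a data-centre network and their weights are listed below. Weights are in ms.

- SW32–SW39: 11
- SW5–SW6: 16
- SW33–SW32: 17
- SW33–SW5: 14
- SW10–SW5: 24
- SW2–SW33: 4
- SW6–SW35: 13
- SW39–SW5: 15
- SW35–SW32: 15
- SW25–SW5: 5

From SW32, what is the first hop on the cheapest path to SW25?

Compare a few routes:
SW32–SW39–SW5–SW25: 11+15+5 = 31
SW32–SW33–SW5–SW25: 17+14+5 = 36
The minimum is 31 ms via SW32–SW39–SW5–SW25.
So from SW32 the first move is to SW39.

SW39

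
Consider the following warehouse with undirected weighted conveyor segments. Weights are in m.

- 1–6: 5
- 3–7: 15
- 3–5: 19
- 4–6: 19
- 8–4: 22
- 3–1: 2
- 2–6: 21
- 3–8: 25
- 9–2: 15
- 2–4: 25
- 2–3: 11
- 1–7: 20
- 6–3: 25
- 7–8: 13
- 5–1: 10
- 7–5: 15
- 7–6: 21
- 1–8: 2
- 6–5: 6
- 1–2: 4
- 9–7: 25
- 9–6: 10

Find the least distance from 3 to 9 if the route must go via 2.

21 m

Best 3 to 2: 3 → 1 → 2 costing 6
Shortest 2→9: 2 → 9 = 15
Total via 2: 6 + 15 = 21 m.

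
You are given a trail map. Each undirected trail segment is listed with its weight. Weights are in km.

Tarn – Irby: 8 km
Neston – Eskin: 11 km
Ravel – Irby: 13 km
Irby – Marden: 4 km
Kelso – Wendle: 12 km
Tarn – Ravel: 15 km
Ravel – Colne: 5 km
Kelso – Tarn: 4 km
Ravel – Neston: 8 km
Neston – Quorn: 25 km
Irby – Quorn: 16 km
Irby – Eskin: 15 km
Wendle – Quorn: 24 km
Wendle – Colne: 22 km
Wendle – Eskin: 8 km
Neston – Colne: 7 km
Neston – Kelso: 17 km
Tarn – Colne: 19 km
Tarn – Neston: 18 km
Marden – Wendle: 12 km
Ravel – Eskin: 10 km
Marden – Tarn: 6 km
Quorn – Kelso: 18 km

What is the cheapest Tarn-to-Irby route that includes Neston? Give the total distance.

Best Tarn to Neston: Tarn → Neston costing 18
Shortest Neston→Irby: Neston → Ravel → Irby = 21
Total via Neston: 18 + 21 = 39 km.

39 km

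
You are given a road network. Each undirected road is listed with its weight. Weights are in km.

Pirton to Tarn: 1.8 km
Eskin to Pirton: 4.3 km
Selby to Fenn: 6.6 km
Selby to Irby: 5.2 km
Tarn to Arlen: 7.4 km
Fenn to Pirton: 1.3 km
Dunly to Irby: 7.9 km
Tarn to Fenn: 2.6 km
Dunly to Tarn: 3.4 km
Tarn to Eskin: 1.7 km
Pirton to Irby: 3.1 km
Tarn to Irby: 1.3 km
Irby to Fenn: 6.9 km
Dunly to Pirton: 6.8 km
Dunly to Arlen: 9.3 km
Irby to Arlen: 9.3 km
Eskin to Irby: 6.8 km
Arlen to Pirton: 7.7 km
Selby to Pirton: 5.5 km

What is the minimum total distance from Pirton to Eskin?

3.5 km

Settle nodes by increasing distance from Pirton:
Pirton: 0
Fenn: 1.3  (via Pirton)
Tarn: 1.8  (via Pirton)
Irby: 3.1  (via Pirton)
Eskin: 3.5  (via Tarn)
Shortest route: Pirton–Tarn–Eskin = 3.5 km.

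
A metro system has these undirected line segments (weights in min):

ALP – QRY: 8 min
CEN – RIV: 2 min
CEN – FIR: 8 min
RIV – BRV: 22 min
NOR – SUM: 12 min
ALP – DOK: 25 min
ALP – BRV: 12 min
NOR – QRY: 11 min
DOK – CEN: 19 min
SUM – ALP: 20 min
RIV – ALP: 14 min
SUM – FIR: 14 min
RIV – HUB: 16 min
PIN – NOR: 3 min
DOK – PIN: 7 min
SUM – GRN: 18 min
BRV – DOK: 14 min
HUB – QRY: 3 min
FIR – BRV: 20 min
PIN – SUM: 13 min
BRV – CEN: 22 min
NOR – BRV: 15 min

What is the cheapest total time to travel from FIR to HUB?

26 min

Compare a few routes:
FIR–CEN–RIV–ALP–QRY–HUB: 8+2+14+8+3 = 35
FIR–CEN–RIV–HUB: 8+2+16 = 26
FIR–BRV–ALP–QRY–HUB: 20+12+8+3 = 43
FIR–SUM–NOR–QRY–HUB: 14+12+11+3 = 40
Cheapest is FIR–CEN–RIV–HUB at 26 min.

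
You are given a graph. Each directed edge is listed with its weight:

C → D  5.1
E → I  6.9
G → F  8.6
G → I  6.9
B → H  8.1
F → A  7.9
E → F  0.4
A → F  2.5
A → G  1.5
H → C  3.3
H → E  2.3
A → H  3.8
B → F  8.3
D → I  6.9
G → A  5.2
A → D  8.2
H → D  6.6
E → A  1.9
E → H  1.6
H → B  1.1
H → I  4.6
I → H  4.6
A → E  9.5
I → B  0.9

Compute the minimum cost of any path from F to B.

12.8

Enumerating some paths:
F → A → E → H → B: 7.9+9.5+1.6+1.1 = 20.1
F → A → H → B: 7.9+3.8+1.1 = 12.8
F → A → G → I → B: 7.9+1.5+6.9+0.9 = 17.2
F → A → H → I → B: 7.9+3.8+4.6+0.9 = 17.2
Cheapest is F → A → H → B at 12.8.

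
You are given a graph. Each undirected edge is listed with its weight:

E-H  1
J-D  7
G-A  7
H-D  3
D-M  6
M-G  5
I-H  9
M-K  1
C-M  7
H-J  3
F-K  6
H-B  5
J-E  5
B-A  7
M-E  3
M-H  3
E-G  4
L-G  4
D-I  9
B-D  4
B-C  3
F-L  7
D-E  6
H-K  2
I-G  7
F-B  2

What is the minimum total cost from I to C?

Candidate routes:
I → D → B → C: 9+4+3 = 16
I → H → B → C: 9+5+3 = 17
The minimum is 16 via I → D → B → C.

16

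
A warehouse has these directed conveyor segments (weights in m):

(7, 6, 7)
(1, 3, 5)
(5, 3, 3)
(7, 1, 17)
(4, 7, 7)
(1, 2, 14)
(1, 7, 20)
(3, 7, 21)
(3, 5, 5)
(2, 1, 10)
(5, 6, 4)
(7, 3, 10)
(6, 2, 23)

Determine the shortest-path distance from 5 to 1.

37 m

Settle nodes by increasing distance from 5:
5: 0
3: 3  (via 5)
6: 4  (via 5)
7: 24  (via 3)
2: 27  (via 6)
1: 37  (via 2)
Shortest route: 5–6–2–1 = 37 m.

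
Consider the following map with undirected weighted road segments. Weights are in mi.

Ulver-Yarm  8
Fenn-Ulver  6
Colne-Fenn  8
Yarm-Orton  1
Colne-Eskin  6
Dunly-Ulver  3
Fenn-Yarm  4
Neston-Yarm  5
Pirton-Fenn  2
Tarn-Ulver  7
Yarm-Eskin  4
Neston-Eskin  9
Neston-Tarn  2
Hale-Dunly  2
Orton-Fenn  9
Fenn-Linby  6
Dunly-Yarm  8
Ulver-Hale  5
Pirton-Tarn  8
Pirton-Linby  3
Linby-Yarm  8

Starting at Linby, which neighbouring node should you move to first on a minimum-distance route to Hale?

Pirton

Candidate routes:
Linby - Fenn - Ulver - Dunly - Hale: 6+6+3+2 = 17
Linby - Pirton - Fenn - Ulver - Hale: 3+2+6+5 = 16
Cheapest is Linby - Pirton - Fenn - Ulver - Hale at 16 mi.
So from Linby the first move is to Pirton.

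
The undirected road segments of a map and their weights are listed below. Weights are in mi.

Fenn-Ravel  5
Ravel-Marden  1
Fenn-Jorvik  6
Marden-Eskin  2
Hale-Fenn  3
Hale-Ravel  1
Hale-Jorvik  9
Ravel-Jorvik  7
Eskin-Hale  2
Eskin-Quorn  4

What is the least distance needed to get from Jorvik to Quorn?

14 mi

Running Dijkstra from Jorvik:
Jorvik: 0
Fenn: 6  (via Jorvik)
Ravel: 7  (via Jorvik)
Hale: 8  (via Ravel)
Marden: 8  (via Ravel)
Eskin: 10  (via Hale)
Quorn: 14  (via Eskin)
Shortest route: Jorvik–Ravel–Hale–Eskin–Quorn = 14 mi.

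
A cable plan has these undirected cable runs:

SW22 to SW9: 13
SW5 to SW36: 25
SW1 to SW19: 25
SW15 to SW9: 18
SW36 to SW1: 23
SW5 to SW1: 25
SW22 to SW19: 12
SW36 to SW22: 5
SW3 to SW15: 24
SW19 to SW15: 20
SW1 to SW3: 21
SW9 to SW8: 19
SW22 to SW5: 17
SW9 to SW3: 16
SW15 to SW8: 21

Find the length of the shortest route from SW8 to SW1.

Compare a few routes:
SW8 → SW15 → SW19 → SW1: 21+20+25 = 66
SW8 → SW9 → SW22 → SW36 → SW1: 19+13+5+23 = 60
SW8 → SW9 → SW3 → SW1: 19+16+21 = 56
The minimum is 56 via SW8 → SW9 → SW3 → SW1.

56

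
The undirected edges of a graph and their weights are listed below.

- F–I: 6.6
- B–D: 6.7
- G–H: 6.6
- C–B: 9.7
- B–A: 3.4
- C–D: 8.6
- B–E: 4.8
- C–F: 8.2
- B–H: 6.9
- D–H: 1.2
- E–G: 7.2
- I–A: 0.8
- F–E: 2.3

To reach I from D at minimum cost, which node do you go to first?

B

Enumerating some paths:
D → H → B → A → I: 1.2+6.9+3.4+0.8 = 12.3
D → H → B → E → F → I: 1.2+6.9+4.8+2.3+6.6 = 21.8
D → B → E → F → I: 6.7+4.8+2.3+6.6 = 20.4
D → B → A → I: 6.7+3.4+0.8 = 10.9
The minimum is 10.9 via D → B → A → I.
So from D the first move is to B.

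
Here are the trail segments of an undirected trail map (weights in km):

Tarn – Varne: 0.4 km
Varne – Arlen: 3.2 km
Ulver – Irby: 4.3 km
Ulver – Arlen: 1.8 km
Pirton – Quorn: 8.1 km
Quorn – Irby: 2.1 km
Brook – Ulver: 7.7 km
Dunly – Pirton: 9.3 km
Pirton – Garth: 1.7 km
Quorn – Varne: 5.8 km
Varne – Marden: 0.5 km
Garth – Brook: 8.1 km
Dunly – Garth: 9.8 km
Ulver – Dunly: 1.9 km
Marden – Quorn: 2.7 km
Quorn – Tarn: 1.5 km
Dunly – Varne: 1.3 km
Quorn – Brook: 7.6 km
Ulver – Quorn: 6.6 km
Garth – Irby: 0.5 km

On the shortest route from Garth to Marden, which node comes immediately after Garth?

Enumerating some paths:
Garth–Irby–Quorn–Tarn–Varne–Marden: 0.5+2.1+1.5+0.4+0.5 = 5
Garth–Irby–Quorn–Marden: 0.5+2.1+2.7 = 5.3
Garth–Irby–Ulver–Dunly–Varne–Marden: 0.5+4.3+1.9+1.3+0.5 = 8.5
The minimum is 5 km via Garth–Irby–Quorn–Tarn–Varne–Marden.
So from Garth the first move is to Irby.

Irby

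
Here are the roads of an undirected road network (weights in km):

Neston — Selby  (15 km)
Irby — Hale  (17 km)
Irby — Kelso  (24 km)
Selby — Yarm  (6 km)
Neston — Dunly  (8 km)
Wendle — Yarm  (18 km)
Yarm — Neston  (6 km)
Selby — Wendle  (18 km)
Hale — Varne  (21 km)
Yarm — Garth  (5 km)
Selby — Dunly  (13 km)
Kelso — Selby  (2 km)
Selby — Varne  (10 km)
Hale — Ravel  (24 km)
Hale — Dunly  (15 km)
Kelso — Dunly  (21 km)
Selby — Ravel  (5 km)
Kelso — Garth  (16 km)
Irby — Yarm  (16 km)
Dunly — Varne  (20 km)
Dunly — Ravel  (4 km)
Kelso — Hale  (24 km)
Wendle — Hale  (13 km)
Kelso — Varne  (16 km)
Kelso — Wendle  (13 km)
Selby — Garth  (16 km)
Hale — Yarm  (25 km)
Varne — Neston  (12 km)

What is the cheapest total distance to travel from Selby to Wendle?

Settle nodes by increasing distance from Selby:
Selby: 0
Kelso: 2  (via Selby)
Ravel: 5  (via Selby)
Yarm: 6  (via Selby)
Dunly: 9  (via Ravel)
Varne: 10  (via Selby)
Garth: 11  (via Yarm)
Neston: 12  (via Yarm)
Wendle: 15  (via Kelso)
Shortest route: Selby–Kelso–Wendle = 15 km.

15 km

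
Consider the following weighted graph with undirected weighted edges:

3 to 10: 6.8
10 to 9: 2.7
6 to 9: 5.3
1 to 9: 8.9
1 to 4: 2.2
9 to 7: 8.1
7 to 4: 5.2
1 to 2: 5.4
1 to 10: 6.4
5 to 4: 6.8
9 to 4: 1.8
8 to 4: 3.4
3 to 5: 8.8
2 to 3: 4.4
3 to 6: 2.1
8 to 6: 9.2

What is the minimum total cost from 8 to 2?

Compare a few routes:
8–4–1–2: 3.4+2.2+5.4 = 11
8–6–3–2: 9.2+2.1+4.4 = 15.7
Cheapest is 8–4–1–2 at 11.

11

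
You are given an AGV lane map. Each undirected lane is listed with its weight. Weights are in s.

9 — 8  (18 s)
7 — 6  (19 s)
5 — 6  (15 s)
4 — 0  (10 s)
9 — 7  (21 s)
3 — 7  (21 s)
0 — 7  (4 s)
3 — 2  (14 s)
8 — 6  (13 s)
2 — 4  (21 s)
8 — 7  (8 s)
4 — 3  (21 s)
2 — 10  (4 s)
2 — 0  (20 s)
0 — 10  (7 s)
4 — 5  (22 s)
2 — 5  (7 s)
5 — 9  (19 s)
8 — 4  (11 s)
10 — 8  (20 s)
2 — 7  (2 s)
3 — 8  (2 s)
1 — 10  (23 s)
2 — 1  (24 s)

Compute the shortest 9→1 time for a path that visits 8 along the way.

Shortest 9→8: 9–8 = 18
Best 8 to 1: 8–7–2–1 costing 34
Total via 8: 18 + 34 = 52 s.

52 s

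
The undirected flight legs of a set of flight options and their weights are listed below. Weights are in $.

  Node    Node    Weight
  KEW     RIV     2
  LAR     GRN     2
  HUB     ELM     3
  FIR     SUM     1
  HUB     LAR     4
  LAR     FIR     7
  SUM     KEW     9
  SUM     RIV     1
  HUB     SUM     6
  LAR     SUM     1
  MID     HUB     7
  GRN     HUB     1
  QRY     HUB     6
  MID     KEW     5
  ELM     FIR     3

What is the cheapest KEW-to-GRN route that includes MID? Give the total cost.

Best KEW to MID: KEW–MID costing 5
Best MID to GRN: MID–HUB–GRN costing 8
Total via MID: 5 + 8 = $13.

$13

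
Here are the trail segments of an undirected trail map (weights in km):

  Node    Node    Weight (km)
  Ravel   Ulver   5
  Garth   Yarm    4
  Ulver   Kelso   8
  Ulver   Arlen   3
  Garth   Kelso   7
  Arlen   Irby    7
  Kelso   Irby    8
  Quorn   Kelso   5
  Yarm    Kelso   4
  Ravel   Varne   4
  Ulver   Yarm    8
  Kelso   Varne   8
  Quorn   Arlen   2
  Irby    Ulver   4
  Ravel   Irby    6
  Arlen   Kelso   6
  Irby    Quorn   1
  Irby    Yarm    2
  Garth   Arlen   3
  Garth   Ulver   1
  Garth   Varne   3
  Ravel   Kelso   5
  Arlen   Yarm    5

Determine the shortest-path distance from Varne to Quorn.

Shortest distances from Varne:
Varne: 0
Garth: 3  (via Varne)
Ravel: 4  (via Varne)
Ulver: 4  (via Garth)
Arlen: 6  (via Garth)
Yarm: 7  (via Garth)
Quorn: 8  (via Arlen)
Shortest route: Varne → Garth → Arlen → Quorn = 8 km.

8 km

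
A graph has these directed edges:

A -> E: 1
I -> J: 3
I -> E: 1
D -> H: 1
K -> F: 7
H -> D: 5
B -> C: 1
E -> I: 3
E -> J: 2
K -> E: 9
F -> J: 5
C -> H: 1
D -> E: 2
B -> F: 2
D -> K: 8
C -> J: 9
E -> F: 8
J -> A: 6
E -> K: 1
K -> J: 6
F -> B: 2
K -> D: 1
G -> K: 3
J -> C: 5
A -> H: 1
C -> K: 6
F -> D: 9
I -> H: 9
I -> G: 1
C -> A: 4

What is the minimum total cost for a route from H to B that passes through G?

Shortest H→G: H → D → E → I → G = 11
Shortest G→B: G → K → F → B = 12
Total via G: 11 + 12 = 23.

23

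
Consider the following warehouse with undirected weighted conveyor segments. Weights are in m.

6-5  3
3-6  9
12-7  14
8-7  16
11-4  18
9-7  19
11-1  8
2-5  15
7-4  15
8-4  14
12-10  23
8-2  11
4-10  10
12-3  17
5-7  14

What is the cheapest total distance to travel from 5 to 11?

47 m

Enumerating some paths:
5 - 2 - 8 - 4 - 11: 15+11+14+18 = 58
5 - 7 - 4 - 11: 14+15+18 = 47
5 - 2 - 8 - 7 - 4 - 11: 15+11+16+15+18 = 75
5 - 7 - 8 - 4 - 11: 14+16+14+18 = 62
Cheapest is 5 - 7 - 4 - 11 at 47 m.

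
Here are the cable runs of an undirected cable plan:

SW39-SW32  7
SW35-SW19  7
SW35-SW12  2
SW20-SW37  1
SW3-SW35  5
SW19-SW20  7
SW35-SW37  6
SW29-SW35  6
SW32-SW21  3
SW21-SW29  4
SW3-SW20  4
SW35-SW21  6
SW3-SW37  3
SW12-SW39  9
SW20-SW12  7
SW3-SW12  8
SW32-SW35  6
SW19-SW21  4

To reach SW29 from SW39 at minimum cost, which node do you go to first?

SW32

Enumerating some paths:
SW39 → SW12 → SW35 → SW29: 9+2+6 = 17
SW39 → SW32 → SW35 → SW29: 7+6+6 = 19
SW39 → SW32 → SW21 → SW29: 7+3+4 = 14
SW39 → SW12 → SW35 → SW21 → SW29: 9+2+6+4 = 21
The minimum is 14 via SW39 → SW32 → SW21 → SW29.
So from SW39 the first move is to SW32.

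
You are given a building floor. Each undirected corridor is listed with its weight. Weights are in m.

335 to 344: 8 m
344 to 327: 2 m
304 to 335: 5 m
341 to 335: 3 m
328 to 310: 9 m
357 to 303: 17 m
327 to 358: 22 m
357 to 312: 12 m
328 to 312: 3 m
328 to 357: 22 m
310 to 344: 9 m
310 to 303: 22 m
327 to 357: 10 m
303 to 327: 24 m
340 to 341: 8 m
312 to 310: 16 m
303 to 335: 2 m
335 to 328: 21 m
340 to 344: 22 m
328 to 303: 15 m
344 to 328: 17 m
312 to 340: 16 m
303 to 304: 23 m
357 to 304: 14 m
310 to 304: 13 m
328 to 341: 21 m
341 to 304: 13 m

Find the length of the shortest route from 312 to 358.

Running Dijkstra from 312:
312: 0
328: 3  (via 312)
310: 12  (via 328)
357: 12  (via 312)
340: 16  (via 312)
303: 18  (via 328)
344: 20  (via 328)
335: 20  (via 303)
327: 22  (via 357)
341: 23  (via 335)
304: 25  (via 310)
358: 44  (via 327)
Shortest route: 312 → 357 → 327 → 358 = 44 m.

44 m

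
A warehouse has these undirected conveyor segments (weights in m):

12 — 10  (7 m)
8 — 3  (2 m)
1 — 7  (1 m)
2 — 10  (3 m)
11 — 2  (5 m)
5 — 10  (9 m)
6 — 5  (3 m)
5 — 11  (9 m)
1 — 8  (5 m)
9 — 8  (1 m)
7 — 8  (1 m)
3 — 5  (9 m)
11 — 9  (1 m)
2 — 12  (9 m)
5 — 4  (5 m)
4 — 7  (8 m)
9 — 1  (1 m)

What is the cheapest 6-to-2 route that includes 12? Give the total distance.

Best 6 to 12: 6 → 5 → 10 → 12 costing 19
Best 12 to 2: 12 → 2 costing 9
Total via 12: 19 + 9 = 28 m.

28 m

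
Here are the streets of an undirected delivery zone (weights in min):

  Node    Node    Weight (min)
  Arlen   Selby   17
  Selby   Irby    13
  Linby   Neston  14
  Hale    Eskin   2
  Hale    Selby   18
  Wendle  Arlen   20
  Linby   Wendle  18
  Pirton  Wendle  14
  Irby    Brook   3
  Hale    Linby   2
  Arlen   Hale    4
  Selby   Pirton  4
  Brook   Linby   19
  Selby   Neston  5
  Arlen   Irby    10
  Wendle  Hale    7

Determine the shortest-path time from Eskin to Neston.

Shortest distances from Eskin:
Eskin: 0
Hale: 2  (via Eskin)
Linby: 4  (via Hale)
Arlen: 6  (via Hale)
Wendle: 9  (via Hale)
Irby: 16  (via Arlen)
Neston: 18  (via Linby)
Shortest route: Eskin–Hale–Linby–Neston = 18 min.

18 min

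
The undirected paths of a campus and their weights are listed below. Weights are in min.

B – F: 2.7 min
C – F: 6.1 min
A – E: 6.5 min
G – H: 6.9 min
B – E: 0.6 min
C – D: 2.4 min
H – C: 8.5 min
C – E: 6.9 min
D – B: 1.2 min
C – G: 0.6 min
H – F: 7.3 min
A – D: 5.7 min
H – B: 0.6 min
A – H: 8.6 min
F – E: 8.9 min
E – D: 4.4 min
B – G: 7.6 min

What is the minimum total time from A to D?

5.7 min

Compare a few routes:
A - E - B - D: 6.5+0.6+1.2 = 8.3
A - H - B - D: 8.6+0.6+1.2 = 10.4
A - D: 5.7 = 5.7
The minimum is 5.7 min via A - D.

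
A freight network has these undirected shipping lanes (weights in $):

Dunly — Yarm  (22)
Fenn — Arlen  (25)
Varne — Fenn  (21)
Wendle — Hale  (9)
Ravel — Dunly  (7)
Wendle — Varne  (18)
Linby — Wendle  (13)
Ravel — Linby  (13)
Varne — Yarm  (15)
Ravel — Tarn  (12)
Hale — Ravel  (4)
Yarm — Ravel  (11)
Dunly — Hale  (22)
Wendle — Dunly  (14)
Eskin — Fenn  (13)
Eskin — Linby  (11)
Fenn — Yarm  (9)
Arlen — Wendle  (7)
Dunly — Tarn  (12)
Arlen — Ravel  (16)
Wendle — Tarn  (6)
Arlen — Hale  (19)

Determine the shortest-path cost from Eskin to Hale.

Candidate routes:
Eskin–Linby–Ravel–Hale: 11+13+4 = 28
Eskin–Fenn–Yarm–Ravel–Hale: 13+9+11+4 = 37
Eskin–Linby–Wendle–Hale: 11+13+9 = 33
The minimum is $28 via Eskin–Linby–Ravel–Hale.

$28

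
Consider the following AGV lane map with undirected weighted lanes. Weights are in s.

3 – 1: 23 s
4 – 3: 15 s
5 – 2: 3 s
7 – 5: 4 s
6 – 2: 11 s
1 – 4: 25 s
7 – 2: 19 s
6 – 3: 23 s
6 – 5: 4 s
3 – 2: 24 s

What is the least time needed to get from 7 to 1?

54 s

Enumerating some paths:
7–5–2–3–1: 4+3+24+23 = 54
7–5–6–2–3–1: 4+4+11+24+23 = 66
7–2–3–1: 19+24+23 = 66
7–5–2–6–3–1: 4+3+11+23+23 = 64
The minimum is 54 s via 7–5–2–3–1.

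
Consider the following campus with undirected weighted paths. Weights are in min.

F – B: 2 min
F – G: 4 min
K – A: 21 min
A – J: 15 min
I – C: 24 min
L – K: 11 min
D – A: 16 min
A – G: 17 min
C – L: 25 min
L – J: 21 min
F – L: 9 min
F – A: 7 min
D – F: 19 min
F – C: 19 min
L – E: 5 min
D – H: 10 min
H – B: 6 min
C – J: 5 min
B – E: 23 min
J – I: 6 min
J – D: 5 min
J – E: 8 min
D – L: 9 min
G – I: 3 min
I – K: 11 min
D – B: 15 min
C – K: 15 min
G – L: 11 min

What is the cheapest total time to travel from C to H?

Enumerating some paths:
C → J → D → H: 5+5+10 = 20
C → J → I → G → F → B → H: 5+6+3+4+2+6 = 26
C → F → B → H: 19+2+6 = 27
The minimum is 20 min via C → J → D → H.

20 min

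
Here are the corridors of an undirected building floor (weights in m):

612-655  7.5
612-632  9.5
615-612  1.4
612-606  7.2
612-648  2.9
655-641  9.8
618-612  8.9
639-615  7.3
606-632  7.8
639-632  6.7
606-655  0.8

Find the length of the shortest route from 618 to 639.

17.6 m

Candidate routes:
618–612–615–639: 8.9+1.4+7.3 = 17.6
618–612–606–632–639: 8.9+7.2+7.8+6.7 = 30.6
618–612–655–606–632–639: 8.9+7.5+0.8+7.8+6.7 = 31.7
618–612–632–639: 8.9+9.5+6.7 = 25.1
The minimum is 17.6 m via 618–612–615–639.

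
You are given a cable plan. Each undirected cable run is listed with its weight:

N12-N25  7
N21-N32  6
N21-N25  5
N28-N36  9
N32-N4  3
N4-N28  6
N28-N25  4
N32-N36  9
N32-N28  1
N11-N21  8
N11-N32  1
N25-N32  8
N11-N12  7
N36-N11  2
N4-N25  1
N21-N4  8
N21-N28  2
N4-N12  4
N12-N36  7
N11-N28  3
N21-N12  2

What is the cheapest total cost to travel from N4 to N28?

4

Shortest distances from N4:
N4: 0
N25: 1  (via N4)
N32: 3  (via N4)
N28: 4  (via N32)
Shortest route: N4 → N32 → N28 = 4.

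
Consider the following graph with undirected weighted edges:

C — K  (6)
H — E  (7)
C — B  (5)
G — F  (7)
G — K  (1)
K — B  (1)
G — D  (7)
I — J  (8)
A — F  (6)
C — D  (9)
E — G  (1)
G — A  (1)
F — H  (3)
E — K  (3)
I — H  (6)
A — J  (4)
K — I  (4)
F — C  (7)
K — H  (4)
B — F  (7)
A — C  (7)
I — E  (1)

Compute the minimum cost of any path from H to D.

Enumerating some paths:
H–K–G–D: 4+1+7 = 12
H–K–E–G–D: 4+3+1+7 = 15
The minimum is 12 via H–K–G–D.

12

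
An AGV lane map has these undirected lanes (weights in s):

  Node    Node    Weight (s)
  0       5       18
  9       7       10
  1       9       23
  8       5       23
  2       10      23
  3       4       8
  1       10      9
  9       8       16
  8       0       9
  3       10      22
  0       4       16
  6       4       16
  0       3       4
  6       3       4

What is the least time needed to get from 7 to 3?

39 s

Candidate routes:
7 → 9 → 8 → 0 → 4 → 3: 10+16+9+16+8 = 59
7 → 9 → 1 → 10 → 3: 10+23+9+22 = 64
7 → 9 → 8 → 0 → 3: 10+16+9+4 = 39
7 → 9 → 8 → 5 → 0 → 3: 10+16+23+18+4 = 71
The minimum is 39 s via 7 → 9 → 8 → 0 → 3.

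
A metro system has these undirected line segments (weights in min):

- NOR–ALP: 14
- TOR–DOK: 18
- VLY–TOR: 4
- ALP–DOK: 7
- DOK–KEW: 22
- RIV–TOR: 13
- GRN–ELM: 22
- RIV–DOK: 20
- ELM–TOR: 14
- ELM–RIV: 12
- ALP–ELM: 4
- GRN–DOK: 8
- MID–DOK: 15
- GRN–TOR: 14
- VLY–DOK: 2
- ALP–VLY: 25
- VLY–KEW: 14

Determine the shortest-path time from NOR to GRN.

29 min

Shortest distances from NOR:
NOR: 0
ALP: 14  (via NOR)
ELM: 18  (via ALP)
DOK: 21  (via ALP)
VLY: 23  (via DOK)
TOR: 27  (via VLY)
GRN: 29  (via DOK)
Shortest route: NOR–ALP–DOK–GRN = 29 min.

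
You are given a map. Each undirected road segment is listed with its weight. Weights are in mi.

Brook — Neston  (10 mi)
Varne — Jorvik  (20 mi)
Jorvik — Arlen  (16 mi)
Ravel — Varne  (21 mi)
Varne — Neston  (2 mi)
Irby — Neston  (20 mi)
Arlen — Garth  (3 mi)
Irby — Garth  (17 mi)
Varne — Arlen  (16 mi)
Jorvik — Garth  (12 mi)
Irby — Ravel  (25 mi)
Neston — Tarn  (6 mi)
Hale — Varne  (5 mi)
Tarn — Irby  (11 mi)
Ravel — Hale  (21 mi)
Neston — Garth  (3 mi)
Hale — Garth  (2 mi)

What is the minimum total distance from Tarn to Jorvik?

Enumerating some paths:
Tarn–Neston–Varne–Hale–Garth–Jorvik: 6+2+5+2+12 = 27
Tarn–Neston–Garth–Jorvik: 6+3+12 = 21
Cheapest is Tarn–Neston–Garth–Jorvik at 21 mi.

21 mi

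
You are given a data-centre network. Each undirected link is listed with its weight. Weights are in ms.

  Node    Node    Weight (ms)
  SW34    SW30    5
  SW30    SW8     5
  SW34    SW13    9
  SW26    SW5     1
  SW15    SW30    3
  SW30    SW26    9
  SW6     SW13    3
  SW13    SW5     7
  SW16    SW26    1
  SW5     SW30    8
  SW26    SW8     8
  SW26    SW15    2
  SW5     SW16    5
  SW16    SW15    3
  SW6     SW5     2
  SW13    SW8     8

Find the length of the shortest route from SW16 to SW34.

Compare a few routes:
SW16 - SW26 - SW30 - SW34: 1+9+5 = 15
SW16 - SW15 - SW30 - SW34: 3+3+5 = 11
Cheapest is SW16 - SW15 - SW30 - SW34 at 11 ms.

11 ms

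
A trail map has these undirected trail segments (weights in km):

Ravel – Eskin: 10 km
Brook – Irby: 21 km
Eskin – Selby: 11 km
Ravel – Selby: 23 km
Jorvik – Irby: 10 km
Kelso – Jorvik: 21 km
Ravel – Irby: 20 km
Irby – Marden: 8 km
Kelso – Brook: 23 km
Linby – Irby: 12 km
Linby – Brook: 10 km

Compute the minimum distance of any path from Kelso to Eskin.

Enumerating some paths:
Kelso–Brook–Irby–Ravel–Eskin: 23+21+20+10 = 74
Kelso–Jorvik–Irby–Ravel–Eskin: 21+10+20+10 = 61
Kelso–Brook–Linby–Irby–Ravel–Eskin: 23+10+12+20+10 = 75
The minimum is 61 km via Kelso–Jorvik–Irby–Ravel–Eskin.

61 km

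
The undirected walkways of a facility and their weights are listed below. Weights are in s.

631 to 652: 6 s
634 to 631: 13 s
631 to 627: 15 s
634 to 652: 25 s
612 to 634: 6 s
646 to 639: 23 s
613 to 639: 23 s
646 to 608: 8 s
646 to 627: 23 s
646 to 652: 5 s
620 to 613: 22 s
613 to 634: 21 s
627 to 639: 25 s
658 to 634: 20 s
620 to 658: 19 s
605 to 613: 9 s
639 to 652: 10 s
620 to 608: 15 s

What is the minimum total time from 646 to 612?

30 s

Candidate routes:
646 - 652 - 634 - 612: 5+25+6 = 36
646 - 627 - 631 - 634 - 612: 23+15+13+6 = 57
646 - 652 - 631 - 634 - 612: 5+6+13+6 = 30
The minimum is 30 s via 646 - 652 - 631 - 634 - 612.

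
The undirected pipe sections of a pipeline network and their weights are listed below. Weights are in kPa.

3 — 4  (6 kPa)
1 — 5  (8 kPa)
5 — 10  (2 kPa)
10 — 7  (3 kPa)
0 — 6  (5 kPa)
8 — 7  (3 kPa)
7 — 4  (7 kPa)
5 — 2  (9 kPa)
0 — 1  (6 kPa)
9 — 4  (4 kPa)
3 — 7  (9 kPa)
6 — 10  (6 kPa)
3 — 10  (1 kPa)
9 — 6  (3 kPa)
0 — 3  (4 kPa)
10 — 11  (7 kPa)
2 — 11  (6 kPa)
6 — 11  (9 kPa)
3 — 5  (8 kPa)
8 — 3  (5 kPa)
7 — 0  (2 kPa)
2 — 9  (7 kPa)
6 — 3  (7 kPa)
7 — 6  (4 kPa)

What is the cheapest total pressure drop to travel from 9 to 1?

Enumerating some paths:
9–6–0–1: 3+5+6 = 14
9–6–7–0–1: 3+4+2+6 = 15
Cheapest is 9–6–0–1 at 14 kPa.

14 kPa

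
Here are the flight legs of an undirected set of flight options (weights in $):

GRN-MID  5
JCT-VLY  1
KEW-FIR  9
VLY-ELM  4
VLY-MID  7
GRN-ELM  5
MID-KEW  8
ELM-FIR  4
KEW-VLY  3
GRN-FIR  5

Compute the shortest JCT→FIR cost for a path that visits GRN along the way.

$15

Best JCT to GRN: JCT–VLY–ELM–GRN costing 10
Shortest GRN→FIR: GRN–FIR = 5
Total via GRN: 10 + 5 = $15.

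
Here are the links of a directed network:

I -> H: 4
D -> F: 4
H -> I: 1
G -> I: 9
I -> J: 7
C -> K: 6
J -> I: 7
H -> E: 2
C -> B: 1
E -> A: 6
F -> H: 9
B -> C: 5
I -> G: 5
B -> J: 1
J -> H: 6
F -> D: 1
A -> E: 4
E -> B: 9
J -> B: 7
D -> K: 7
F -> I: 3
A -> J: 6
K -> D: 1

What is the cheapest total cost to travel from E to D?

Enumerating some paths:
E–B–C–K–D: 9+5+6+1 = 21
E–A–J–B–C–K–D: 6+6+7+5+6+1 = 31
The minimum is 21 via E–B–C–K–D.

21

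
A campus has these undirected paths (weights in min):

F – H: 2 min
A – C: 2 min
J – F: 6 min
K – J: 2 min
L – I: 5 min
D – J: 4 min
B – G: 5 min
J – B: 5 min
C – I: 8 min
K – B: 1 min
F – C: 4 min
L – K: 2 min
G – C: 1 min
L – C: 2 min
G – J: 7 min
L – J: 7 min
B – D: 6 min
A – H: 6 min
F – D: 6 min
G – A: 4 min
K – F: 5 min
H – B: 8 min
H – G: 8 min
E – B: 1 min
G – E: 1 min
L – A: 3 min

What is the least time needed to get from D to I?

Shortest distances from D:
D: 0
J: 4  (via D)
B: 6  (via D)
F: 6  (via D)
K: 6  (via J)
E: 7  (via B)
G: 8  (via E)
H: 8  (via F)
L: 8  (via K)
C: 9  (via G)
A: 11  (via L)
I: 13  (via L)
Shortest route: D → J → K → L → I = 13 min.

13 min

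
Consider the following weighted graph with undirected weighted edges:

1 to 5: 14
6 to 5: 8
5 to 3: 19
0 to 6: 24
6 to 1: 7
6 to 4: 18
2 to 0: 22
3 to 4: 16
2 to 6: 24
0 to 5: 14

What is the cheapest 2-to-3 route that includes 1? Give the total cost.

64

Best 2 to 1: 2 → 6 → 1 costing 31
Shortest 1→3: 1 → 5 → 3 = 33
Total via 1: 31 + 33 = 64.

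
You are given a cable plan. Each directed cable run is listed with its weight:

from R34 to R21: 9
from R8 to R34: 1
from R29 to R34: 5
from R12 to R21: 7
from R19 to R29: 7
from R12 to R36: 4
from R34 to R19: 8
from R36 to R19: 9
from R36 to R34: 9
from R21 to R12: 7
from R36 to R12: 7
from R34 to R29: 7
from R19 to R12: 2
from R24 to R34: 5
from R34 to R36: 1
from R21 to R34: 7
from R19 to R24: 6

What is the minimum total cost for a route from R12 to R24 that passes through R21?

28

Best R12 to R21: R12 → R21 costing 7
Best R21 to R24: R21 → R34 → R19 → R24 costing 21
Total via R21: 7 + 21 = 28.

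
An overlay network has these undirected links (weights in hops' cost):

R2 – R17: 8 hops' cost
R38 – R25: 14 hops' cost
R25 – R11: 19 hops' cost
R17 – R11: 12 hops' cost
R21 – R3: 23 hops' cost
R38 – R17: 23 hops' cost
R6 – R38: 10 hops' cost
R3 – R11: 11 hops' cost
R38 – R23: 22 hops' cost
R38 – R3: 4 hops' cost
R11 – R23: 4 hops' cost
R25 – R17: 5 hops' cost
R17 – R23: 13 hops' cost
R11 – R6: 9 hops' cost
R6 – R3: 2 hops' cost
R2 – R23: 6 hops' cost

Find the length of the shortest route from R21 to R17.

Compare a few routes:
R21–R3–R6–R11–R23–R17: 23+2+9+4+13 = 51
R21–R3–R11–R17: 23+11+12 = 46
R21–R3–R38–R17: 23+4+23 = 50
Cheapest is R21–R3–R11–R17 at 46 hops' cost.

46 hops' cost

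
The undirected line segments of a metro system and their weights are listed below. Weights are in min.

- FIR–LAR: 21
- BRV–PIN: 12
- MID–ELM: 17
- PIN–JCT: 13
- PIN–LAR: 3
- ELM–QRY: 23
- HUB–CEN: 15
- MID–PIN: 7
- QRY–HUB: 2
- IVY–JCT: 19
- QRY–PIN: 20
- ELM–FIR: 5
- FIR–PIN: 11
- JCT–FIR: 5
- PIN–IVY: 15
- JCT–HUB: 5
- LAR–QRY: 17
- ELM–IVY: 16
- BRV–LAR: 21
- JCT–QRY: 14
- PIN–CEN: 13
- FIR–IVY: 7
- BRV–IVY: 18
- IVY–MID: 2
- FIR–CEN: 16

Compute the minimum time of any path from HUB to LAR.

Settle nodes by increasing distance from HUB:
HUB: 0
QRY: 2  (via HUB)
JCT: 5  (via HUB)
FIR: 10  (via JCT)
CEN: 15  (via HUB)
ELM: 15  (via FIR)
IVY: 17  (via FIR)
PIN: 18  (via JCT)
LAR: 19  (via QRY)
Shortest route: HUB → QRY → LAR = 19 min.

19 min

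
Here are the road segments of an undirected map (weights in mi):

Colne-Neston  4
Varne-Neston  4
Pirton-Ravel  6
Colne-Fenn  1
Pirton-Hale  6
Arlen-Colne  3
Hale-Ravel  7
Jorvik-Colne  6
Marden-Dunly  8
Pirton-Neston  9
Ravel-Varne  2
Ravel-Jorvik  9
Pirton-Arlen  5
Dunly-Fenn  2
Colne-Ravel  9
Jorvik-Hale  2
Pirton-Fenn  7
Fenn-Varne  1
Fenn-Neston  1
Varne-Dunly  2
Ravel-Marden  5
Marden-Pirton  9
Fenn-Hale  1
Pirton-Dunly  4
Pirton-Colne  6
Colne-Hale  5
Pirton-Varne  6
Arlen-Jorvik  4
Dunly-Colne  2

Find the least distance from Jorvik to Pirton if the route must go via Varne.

Shortest Jorvik→Varne: Jorvik → Hale → Fenn → Varne = 4
Best Varne to Pirton: Varne → Pirton costing 6
Total via Varne: 4 + 6 = 10 mi.

10 mi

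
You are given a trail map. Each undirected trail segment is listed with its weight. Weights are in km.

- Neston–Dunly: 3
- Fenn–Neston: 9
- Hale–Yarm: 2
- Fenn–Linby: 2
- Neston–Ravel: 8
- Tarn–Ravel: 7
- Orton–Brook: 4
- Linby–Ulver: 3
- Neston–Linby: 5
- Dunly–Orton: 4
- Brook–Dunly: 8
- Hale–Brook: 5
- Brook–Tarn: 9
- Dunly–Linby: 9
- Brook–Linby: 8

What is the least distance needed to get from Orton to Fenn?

14 km

Candidate routes:
Orton → Dunly → Neston → Fenn: 4+3+9 = 16
Orton → Brook → Linby → Fenn: 4+8+2 = 14
Orton → Dunly → Linby → Fenn: 4+9+2 = 15
Cheapest is Orton → Brook → Linby → Fenn at 14 km.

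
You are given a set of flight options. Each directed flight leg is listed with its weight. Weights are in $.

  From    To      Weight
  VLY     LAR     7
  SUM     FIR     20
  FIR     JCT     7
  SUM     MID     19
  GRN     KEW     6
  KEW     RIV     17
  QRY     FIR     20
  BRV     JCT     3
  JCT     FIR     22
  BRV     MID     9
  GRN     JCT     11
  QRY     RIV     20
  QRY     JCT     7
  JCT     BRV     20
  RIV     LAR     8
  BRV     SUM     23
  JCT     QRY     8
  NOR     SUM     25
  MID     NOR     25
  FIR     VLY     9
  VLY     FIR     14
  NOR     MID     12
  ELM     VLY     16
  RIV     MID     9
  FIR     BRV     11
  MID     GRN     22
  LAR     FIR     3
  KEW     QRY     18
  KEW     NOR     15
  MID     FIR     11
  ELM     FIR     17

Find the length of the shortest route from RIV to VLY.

Enumerating some paths:
RIV–MID–FIR–VLY: 9+11+9 = 29
RIV–LAR–FIR–VLY: 8+3+9 = 20
Cheapest is RIV–LAR–FIR–VLY at $20.

$20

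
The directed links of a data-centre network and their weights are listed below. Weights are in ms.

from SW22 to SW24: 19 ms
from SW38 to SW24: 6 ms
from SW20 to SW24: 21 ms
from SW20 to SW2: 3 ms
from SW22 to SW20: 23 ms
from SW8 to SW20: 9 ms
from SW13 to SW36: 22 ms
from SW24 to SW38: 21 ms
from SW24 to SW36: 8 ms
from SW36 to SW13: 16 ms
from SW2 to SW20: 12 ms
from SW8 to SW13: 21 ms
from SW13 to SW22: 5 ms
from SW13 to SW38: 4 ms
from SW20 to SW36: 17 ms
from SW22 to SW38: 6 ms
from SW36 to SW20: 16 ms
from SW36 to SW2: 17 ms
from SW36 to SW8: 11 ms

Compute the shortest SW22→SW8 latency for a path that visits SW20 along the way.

Best SW22 to SW20: SW22 → SW20 costing 23
Best SW20 to SW8: SW20 → SW36 → SW8 costing 28
Total via SW20: 23 + 28 = 51 ms.

51 ms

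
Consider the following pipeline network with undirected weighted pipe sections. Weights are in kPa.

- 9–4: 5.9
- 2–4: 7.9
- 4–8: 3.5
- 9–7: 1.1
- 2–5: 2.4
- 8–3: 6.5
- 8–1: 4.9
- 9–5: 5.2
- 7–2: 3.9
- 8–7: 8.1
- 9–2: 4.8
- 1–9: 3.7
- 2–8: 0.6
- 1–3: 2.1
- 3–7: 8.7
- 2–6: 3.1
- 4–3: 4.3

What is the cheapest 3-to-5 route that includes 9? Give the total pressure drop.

Best 3 to 9: 3–1–9 costing 5.8
Best 9 to 5: 9–5 costing 5.2
Total via 9: 5.8 + 5.2 = 11 kPa.

11 kPa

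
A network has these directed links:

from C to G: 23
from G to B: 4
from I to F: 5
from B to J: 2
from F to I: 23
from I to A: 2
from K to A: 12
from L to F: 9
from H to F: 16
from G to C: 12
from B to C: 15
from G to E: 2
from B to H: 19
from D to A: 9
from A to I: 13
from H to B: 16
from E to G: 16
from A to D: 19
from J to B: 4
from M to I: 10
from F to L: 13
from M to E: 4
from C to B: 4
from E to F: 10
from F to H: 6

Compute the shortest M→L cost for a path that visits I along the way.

Shortest M→I: M–I = 10
Best I to L: I–F–L costing 18
Total via I: 10 + 18 = 28.

28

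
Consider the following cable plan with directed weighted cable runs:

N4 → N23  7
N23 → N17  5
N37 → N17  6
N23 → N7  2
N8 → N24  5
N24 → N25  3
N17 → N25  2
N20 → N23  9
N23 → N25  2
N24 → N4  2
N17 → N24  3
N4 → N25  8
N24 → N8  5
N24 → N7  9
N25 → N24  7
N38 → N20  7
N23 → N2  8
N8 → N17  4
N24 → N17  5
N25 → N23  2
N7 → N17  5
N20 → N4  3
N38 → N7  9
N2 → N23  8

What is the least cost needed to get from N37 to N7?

12

Enumerating some paths:
N37–N17–N25–N23–N7: 6+2+2+2 = 12
N37–N17–N24–N25–N23–N7: 6+3+3+2+2 = 16
Cheapest is N37–N17–N25–N23–N7 at 12.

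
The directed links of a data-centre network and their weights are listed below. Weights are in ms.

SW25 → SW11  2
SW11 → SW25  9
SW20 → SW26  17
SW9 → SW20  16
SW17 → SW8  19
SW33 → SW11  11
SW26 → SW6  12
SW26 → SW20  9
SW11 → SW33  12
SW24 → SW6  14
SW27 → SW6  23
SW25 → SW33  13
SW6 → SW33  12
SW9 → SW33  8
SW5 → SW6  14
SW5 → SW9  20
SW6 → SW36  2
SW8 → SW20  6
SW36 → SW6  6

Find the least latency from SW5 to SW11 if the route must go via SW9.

39 ms

Best SW5 to SW9: SW5–SW9 costing 20
Best SW9 to SW11: SW9–SW33–SW11 costing 19
Total via SW9: 20 + 19 = 39 ms.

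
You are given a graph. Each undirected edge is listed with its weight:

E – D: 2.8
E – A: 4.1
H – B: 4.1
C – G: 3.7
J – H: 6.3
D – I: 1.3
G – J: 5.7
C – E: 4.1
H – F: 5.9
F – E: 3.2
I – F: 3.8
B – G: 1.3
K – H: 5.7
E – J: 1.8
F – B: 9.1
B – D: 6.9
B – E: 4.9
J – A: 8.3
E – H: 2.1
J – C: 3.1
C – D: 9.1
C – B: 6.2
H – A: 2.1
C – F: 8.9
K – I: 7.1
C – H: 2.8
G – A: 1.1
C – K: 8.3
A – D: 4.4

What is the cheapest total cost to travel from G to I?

6.8

Shortest distances from G:
G: 0
A: 1.1  (via G)
B: 1.3  (via G)
H: 3.2  (via A)
C: 3.7  (via G)
E: 5.2  (via A)
D: 5.5  (via A)
J: 5.7  (via G)
I: 6.8  (via D)
Shortest route: G → A → D → I = 6.8.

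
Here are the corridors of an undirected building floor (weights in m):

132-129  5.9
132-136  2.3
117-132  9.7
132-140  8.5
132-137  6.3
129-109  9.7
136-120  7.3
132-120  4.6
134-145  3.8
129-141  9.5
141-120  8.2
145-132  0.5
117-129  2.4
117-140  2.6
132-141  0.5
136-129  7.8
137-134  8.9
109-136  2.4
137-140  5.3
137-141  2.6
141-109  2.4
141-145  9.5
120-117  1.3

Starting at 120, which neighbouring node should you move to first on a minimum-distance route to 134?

Enumerating some paths:
120 → 132 → 145 → 134: 4.6+0.5+3.8 = 8.9
120 → 141 → 132 → 145 → 134: 8.2+0.5+0.5+3.8 = 13
120 → 136 → 132 → 145 → 134: 7.3+2.3+0.5+3.8 = 13.9
The minimum is 8.9 m via 120 → 132 → 145 → 134.
So from 120 the first move is to 132.

132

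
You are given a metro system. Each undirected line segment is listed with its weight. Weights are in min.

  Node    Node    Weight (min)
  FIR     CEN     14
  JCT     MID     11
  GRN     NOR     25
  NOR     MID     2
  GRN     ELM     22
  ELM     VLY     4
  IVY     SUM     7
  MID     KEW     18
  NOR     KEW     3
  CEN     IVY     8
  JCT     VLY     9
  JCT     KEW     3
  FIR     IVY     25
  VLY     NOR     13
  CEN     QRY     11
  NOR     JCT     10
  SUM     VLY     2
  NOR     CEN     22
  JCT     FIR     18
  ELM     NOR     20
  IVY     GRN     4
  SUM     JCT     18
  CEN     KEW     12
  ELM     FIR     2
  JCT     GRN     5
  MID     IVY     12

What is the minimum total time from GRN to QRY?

23 min

Enumerating some paths:
GRN–IVY–CEN–QRY: 4+8+11 = 23
GRN–JCT–KEW–CEN–QRY: 5+3+12+11 = 31
GRN–JCT–VLY–SUM–IVY–CEN–QRY: 5+9+2+7+8+11 = 42
GRN–JCT–NOR–KEW–CEN–QRY: 5+10+3+12+11 = 41
Cheapest is GRN–IVY–CEN–QRY at 23 min.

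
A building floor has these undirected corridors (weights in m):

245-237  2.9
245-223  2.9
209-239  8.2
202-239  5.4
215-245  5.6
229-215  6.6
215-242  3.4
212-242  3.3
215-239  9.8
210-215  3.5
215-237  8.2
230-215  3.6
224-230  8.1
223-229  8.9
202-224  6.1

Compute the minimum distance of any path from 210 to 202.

Candidate routes:
210 → 215 → 230 → 224 → 202: 3.5+3.6+8.1+6.1 = 21.3
210 → 215 → 239 → 202: 3.5+9.8+5.4 = 18.7
The minimum is 18.7 m via 210 → 215 → 239 → 202.

18.7 m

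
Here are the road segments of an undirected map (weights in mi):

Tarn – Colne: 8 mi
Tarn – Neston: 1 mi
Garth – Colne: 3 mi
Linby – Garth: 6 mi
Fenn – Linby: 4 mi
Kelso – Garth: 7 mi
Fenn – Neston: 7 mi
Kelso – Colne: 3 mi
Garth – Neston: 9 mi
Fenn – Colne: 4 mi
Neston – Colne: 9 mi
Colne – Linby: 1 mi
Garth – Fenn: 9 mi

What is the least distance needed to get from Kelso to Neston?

Running Dijkstra from Kelso:
Kelso: 0
Colne: 3  (via Kelso)
Linby: 4  (via Colne)
Garth: 6  (via Colne)
Fenn: 7  (via Colne)
Tarn: 11  (via Colne)
Neston: 12  (via Colne)
Shortest route: Kelso–Colne–Neston = 12 mi.

12 mi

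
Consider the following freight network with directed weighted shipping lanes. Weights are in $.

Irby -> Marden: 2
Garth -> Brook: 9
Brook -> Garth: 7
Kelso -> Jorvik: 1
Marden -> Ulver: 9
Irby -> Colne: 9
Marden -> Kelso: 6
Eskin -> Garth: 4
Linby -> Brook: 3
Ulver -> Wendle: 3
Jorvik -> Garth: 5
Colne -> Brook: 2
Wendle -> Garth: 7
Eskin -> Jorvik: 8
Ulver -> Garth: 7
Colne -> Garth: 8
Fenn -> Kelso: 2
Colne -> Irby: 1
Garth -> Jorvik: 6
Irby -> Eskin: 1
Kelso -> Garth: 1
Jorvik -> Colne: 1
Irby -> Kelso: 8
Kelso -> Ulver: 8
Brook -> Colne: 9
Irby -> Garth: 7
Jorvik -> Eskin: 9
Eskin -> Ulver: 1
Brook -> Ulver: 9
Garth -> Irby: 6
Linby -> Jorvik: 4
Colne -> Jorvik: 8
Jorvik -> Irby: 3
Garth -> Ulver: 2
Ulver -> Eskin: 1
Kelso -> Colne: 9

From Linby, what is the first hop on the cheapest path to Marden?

Jorvik

Enumerating some paths:
Linby → Brook → Colne → Irby → Marden: 3+9+1+2 = 15
Linby → Jorvik → Garth → Irby → Marden: 4+5+6+2 = 17
Linby → Jorvik → Irby → Marden: 4+3+2 = 9
Linby → Jorvik → Colne → Irby → Marden: 4+1+1+2 = 8
Cheapest is Linby → Jorvik → Colne → Irby → Marden at $8.
So from Linby the first move is to Jorvik.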